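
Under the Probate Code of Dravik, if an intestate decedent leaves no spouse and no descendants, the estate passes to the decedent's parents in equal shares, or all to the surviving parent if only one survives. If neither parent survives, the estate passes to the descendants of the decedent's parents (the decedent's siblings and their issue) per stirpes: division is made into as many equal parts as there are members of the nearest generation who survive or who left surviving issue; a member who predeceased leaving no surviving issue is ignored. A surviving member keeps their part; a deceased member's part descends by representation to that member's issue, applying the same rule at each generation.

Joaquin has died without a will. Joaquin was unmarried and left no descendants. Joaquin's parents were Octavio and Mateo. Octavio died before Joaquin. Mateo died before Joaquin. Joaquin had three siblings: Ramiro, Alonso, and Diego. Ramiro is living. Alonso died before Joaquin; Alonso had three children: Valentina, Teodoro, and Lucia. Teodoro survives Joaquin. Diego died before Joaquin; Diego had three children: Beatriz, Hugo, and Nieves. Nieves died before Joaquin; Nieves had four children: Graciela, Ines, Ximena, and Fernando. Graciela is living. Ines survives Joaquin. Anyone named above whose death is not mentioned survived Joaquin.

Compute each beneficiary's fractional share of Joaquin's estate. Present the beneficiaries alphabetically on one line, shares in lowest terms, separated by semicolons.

Neither parent survives and there are no descendants, so the estate passes to Joaquin's siblings and their issue per stirpes.
The estate is divided into 3 equal shares of 1/3 among Ramiro, Alonso, Diego.
Ramiro is living and takes 1/3.
Alonso predeceased; the 1/3 allotted to Alonso's branch passes to Alonso's issue by representation.
The 1/3 is divided into 3 equal shares of 1/9 among Valentina, Teodoro, Lucia.
Valentina is living and takes 1/9.
Teodoro is living and takes 1/9.
Lucia is living and takes 1/9.
Diego predeceased; the 1/3 allotted to Diego's branch passes to Diego's issue by representation.
The 1/3 is divided into 3 equal shares of 1/9 among Beatriz, Hugo, Nieves.
Beatriz is living and takes 1/9.
Hugo is living and takes 1/9.
Nieves predeceased; the 1/9 allotted to Nieves's branch passes to Nieves's issue by representation.
The 1/9 is divided into 4 equal shares of 1/36 among Graciela, Ines, Ximena, Fernando.
Graciela is living and takes 1/36.
Ines is living and takes 1/36.
Ximena is living and takes 1/36.
Fernando is living and takes 1/36.

Beatriz 1/9; Fernando 1/36; Graciela 1/36; Hugo 1/9; Ines 1/36; Lucia 1/9; Ramiro 1/3; Teodoro 1/9; Valentina 1/9; Ximena 1/36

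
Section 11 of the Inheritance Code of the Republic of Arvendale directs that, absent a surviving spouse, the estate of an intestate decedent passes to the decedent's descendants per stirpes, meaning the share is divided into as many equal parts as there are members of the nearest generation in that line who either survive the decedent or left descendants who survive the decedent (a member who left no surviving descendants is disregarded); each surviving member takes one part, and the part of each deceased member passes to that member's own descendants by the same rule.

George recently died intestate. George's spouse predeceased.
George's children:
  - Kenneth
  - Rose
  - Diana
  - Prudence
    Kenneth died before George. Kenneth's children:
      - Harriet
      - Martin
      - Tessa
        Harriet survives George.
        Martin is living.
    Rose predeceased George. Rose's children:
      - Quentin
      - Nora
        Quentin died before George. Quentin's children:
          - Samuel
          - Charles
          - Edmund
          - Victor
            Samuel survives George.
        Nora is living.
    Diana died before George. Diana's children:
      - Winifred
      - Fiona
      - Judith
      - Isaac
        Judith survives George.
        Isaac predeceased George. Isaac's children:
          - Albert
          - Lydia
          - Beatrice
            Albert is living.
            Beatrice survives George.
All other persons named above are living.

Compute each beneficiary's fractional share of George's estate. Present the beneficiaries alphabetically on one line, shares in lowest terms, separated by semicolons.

Albert 1/48; Beatrice 1/48; Charles 1/32; Edmund 1/32; Fiona 1/16; Harriet 1/12; Judith 1/16; Lydia 1/48; Martin 1/12; Nora 1/8; Prudence 1/4; Samuel 1/32; Tessa 1/12; Victor 1/32; Winifred 1/16

There is no surviving spouse, so the entire estate passes to George's descendants per stirpes.
The estate is divided into 4 equal shares of 1/4 among Kenneth, Rose, Diana, Prudence.
Kenneth predeceased; the 1/4 allotted to Kenneth's branch passes to Kenneth's issue by representation.
The 1/4 is divided into 3 equal shares of 1/12 among Harriet, Martin, Tessa.
Harriet is living and takes 1/12.
Martin is living and takes 1/12.
Tessa is living and takes 1/12.
Rose predeceased; the 1/4 allotted to Rose's branch passes to Rose's issue by representation.
The 1/4 is divided into 2 equal shares of 1/8 among Quentin, Nora.
Quentin predeceased; the 1/8 allotted to Quentin's branch passes to Quentin's issue by representation.
The 1/8 is divided into 4 equal shares of 1/32 among Samuel, Charles, Edmund, Victor.
Samuel is living and takes 1/32.
Charles is living and takes 1/32.
Edmund is living and takes 1/32.
Victor is living and takes 1/32.
Nora is living and takes 1/8.
Diana predeceased; the 1/4 allotted to Diana's branch passes to Diana's issue by representation.
The 1/4 is divided into 4 equal shares of 1/16 among Winifred, Fiona, Judith, Isaac.
Winifred is living and takes 1/16.
Fiona is living and takes 1/16.
Judith is living and takes 1/16.
Isaac predeceased; the 1/16 allotted to Isaac's branch passes to Isaac's issue by representation.
The 1/16 is divided into 3 equal shares of 1/48 among Albert, Lydia, Beatrice.
Albert is living and takes 1/48.
Lydia is living and takes 1/48.
Beatrice is living and takes 1/48.
Prudence is living and takes 1/4.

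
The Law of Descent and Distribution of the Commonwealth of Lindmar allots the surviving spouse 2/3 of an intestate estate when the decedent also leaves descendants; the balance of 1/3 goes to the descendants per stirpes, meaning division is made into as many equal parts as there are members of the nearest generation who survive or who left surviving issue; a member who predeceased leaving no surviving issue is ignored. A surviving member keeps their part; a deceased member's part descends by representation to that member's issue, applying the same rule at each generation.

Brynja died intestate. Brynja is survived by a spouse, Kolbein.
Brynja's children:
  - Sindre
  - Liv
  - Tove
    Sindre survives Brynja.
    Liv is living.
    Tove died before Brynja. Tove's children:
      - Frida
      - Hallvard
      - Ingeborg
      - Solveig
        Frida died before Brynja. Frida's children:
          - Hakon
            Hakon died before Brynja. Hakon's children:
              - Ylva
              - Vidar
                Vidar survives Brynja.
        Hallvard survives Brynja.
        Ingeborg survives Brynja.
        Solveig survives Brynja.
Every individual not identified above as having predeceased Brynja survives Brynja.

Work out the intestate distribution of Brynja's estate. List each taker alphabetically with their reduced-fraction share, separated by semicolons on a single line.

Hallvard 1/36; Ingeborg 1/36; Kolbein 2/3; Liv 1/9; Sindre 1/9; Solveig 1/36; Vidar 1/72; Ylva 1/72

Kolbein, as surviving spouse, takes 2/3.
The remaining 1/3 passes to Brynja's descendants per stirpes.
The 1/3 is divided into 3 equal shares of 1/9 among Sindre, Liv, Tove.
Sindre is living and takes 1/9.
Liv is living and takes 1/9.
Tove predeceased; the 1/9 allotted to Tove's branch passes to Tove's issue by representation.
The 1/9 is divided into 4 equal shares of 1/36 among Frida, Hallvard, Ingeborg, Solveig.
Frida predeceased; the 1/36 allotted to Frida's branch passes to Frida's issue by representation.
Hakon's line is the sole branch at this level, so the full 1/36 passes to Hakon's issue by representation.
The 1/36 is divided into 2 equal shares of 1/72 among Ylva, Vidar.
Ylva is living and takes 1/72.
Vidar is living and takes 1/72.
Hallvard is living and takes 1/36.
Ingeborg is living and takes 1/36.
Solveig is living and takes 1/36.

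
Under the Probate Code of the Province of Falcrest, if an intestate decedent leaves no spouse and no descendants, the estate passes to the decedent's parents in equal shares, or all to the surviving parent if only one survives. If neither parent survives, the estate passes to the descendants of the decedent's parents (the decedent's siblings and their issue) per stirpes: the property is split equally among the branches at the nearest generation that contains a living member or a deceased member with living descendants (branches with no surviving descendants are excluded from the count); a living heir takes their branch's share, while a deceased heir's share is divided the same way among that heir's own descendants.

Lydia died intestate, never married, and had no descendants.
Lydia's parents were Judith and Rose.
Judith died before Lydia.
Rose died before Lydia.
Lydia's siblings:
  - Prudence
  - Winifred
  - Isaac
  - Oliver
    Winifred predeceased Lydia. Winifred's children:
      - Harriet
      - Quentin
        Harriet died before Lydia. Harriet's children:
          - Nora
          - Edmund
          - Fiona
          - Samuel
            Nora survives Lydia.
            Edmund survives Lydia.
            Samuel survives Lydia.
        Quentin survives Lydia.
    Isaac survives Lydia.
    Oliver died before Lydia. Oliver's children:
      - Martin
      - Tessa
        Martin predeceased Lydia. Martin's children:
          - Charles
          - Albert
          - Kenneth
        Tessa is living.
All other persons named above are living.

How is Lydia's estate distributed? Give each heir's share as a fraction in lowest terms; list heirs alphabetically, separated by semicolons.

Albert 1/24; Charles 1/24; Edmund 1/32; Fiona 1/32; Isaac 1/4; Kenneth 1/24; Nora 1/32; Prudence 1/4; Quentin 1/8; Samuel 1/32; Tessa 1/8

Neither parent survives and there are no descendants, so the estate passes to Lydia's siblings and their issue per stirpes.
The estate is divided into 4 equal shares of 1/4 among Prudence, Winifred, Isaac, Oliver.
Prudence is living and takes 1/4.
Winifred predeceased; the 1/4 allotted to Winifred's branch passes to Winifred's issue by representation.
The 1/4 is divided into 2 equal shares of 1/8 among Harriet, Quentin.
Harriet predeceased; the 1/8 allotted to Harriet's branch passes to Harriet's issue by representation.
The 1/8 is divided into 4 equal shares of 1/32 among Nora, Edmund, Fiona, Samuel.
Nora is living and takes 1/32.
Edmund is living and takes 1/32.
Fiona is living and takes 1/32.
Samuel is living and takes 1/32.
Quentin is living and takes 1/8.
Isaac is living and takes 1/4.
Oliver predeceased; the 1/4 allotted to Oliver's branch passes to Oliver's issue by representation.
The 1/4 is divided into 2 equal shares of 1/8 among Martin, Tessa.
Martin predeceased; the 1/8 allotted to Martin's branch passes to Martin's issue by representation.
The 1/8 is divided into 3 equal shares of 1/24 among Charles, Albert, Kenneth.
Charles is living and takes 1/24.
Albert is living and takes 1/24.
Kenneth is living and takes 1/24.
Tessa is living and takes 1/8.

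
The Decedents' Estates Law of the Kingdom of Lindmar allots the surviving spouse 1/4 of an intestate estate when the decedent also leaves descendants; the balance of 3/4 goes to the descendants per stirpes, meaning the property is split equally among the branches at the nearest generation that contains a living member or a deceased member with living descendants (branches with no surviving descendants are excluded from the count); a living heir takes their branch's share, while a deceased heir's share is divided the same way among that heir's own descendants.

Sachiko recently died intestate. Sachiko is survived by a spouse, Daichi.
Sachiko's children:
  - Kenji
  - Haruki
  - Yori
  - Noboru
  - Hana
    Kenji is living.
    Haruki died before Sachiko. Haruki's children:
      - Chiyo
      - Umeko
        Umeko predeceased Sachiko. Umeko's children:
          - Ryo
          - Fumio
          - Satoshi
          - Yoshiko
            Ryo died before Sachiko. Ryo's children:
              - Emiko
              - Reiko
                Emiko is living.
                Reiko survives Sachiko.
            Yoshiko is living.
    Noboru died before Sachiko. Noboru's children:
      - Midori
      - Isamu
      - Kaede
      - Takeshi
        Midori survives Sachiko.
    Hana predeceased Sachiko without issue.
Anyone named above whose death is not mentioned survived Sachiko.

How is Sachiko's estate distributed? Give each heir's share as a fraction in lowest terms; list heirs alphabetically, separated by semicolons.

Chiyo 3/32; Daichi 1/4; Emiko 3/256; Fumio 3/128; Isamu 3/64; Kaede 3/64; Kenji 3/16; Midori 3/64; Reiko 3/256; Satoshi 3/128; Takeshi 3/64; Yori 3/16; Yoshiko 3/128

Daichi, as surviving spouse, takes 1/4.
The remaining 3/4 passes to Sachiko's descendants per stirpes.
Hana left no surviving issue, so that branch lapses and is disregarded.
The 3/4 is divided into 4 equal shares of 3/16 among Kenji, Haruki, Yori, Noboru.
Kenji is living and takes 3/16.
Haruki predeceased; the 3/16 allotted to Haruki's branch passes to Haruki's issue by representation.
The 3/16 is divided into 2 equal shares of 3/32 among Chiyo, Umeko.
Chiyo is living and takes 3/32.
Umeko predeceased; the 3/32 allotted to Umeko's branch passes to Umeko's issue by representation.
The 3/32 is divided into 4 equal shares of 3/128 among Ryo, Fumio, Satoshi, Yoshiko.
Ryo predeceased; the 3/128 allotted to Ryo's branch passes to Ryo's issue by representation.
The 3/128 is divided into 2 equal shares of 3/256 among Emiko, Reiko.
Emiko is living and takes 3/256.
Reiko is living and takes 3/256.
Fumio is living and takes 3/128.
Satoshi is living and takes 3/128.
Yoshiko is living and takes 3/128.
Yori is living and takes 3/16.
Noboru predeceased; the 3/16 allotted to Noboru's branch passes to Noboru's issue by representation.
The 3/16 is divided into 4 equal shares of 3/64 among Midori, Isamu, Kaede, Takeshi.
Midori is living and takes 3/64.
Isamu is living and takes 3/64.
Kaede is living and takes 3/64.
Takeshi is living and takes 3/64.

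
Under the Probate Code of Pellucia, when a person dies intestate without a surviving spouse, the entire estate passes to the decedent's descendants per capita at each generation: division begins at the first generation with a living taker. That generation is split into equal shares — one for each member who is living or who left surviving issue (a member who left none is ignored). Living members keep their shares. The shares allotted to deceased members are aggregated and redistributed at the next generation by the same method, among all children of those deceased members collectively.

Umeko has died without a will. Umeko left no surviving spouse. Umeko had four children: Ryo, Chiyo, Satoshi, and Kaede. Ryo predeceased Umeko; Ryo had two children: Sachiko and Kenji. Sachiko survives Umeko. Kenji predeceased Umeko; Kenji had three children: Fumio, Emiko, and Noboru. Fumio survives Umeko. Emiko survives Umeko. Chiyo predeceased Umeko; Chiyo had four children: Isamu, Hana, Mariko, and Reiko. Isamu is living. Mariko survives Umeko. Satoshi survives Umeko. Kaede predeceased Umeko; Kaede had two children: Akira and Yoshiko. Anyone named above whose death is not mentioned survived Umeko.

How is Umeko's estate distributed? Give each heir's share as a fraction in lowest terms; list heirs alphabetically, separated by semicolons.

There is no surviving spouse, so the entire estate passes to Umeko's descendants per capita at each generation.
At generation 1 (Ryo, Chiyo, Satoshi, Kaede) there are 4 shares of (1)/4 = 1/4 each.
Living: Satoshi — each takes 1/4.
Deceased: Ryo, Chiyo, and Kaede. Their combined 3/4 is pooled and carried to generation 2.
At generation 2 (Sachiko, Kenji, Isamu, Hana, Mariko, Reiko, Akira, Yoshiko) there are 8 shares of (3/4)/8 = 3/32 each.
Living: Sachiko, Isamu, Hana, Mariko, Reiko, Akira, and Yoshiko — each takes 3/32.
Deceased: Kenji. That 3/32 share is carried to generation 3.
At generation 3 (Fumio, Emiko, Noboru) there are 3 shares of (3/32)/3 = 1/32 each.
Living: Fumio, Emiko, and Noboru — each takes 1/32.

Akira 3/32; Emiko 1/32; Fumio 1/32; Hana 3/32; Isamu 3/32; Mariko 3/32; Noboru 1/32; Reiko 3/32; Sachiko 3/32; Satoshi 1/4; Yoshiko 3/32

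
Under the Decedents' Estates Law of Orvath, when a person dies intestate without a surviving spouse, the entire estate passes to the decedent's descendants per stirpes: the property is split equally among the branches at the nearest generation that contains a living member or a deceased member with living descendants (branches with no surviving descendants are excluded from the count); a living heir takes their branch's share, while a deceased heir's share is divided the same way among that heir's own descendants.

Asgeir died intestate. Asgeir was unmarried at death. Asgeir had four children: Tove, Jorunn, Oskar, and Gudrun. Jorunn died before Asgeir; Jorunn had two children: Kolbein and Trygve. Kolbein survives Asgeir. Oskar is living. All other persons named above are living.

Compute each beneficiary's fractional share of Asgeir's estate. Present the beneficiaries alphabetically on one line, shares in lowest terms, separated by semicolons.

Gudrun 1/4; Kolbein 1/8; Oskar 1/4; Tove 1/4; Trygve 1/8

There is no surviving spouse, so the entire estate passes to Asgeir's descendants per stirpes.
The estate is divided into 4 equal shares of 1/4 among Tove, Jorunn, Oskar, Gudrun.
Tove is living and takes 1/4.
Jorunn predeceased; the 1/4 allotted to Jorunn's branch passes to Jorunn's issue by representation.
The 1/4 is divided into 2 equal shares of 1/8 among Kolbein, Trygve.
Kolbein is living and takes 1/8.
Trygve is living and takes 1/8.
Oskar is living and takes 1/4.
Gudrun is living and takes 1/4.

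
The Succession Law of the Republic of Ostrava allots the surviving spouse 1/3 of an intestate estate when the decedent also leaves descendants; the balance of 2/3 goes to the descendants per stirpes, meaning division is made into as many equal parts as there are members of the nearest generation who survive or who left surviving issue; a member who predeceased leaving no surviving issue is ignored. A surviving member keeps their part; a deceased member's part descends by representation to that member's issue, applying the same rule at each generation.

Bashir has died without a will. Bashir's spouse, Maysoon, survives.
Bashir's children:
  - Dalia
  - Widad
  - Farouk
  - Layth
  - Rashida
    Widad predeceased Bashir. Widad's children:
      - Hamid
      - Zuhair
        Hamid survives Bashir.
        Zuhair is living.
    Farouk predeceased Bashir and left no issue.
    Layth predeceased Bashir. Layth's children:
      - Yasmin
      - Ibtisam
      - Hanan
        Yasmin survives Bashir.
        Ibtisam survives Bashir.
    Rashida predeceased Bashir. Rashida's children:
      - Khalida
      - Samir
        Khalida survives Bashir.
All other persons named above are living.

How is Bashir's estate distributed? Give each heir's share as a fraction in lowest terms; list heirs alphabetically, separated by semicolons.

Maysoon, as surviving spouse, takes 1/3.
The remaining 2/3 passes to Bashir's descendants per stirpes.
Farouk left no surviving issue, so that branch lapses and is disregarded.
The 2/3 is divided into 4 equal shares of 1/6 among Dalia, Widad, Layth, Rashida.
Dalia is living and takes 1/6.
Widad predeceased; the 1/6 allotted to Widad's branch passes to Widad's issue by representation.
The 1/6 is divided into 2 equal shares of 1/12 among Hamid, Zuhair.
Hamid is living and takes 1/12.
Zuhair is living and takes 1/12.
Layth predeceased; the 1/6 allotted to Layth's branch passes to Layth's issue by representation.
The 1/6 is divided into 3 equal shares of 1/18 among Yasmin, Ibtisam, Hanan.
Yasmin is living and takes 1/18.
Ibtisam is living and takes 1/18.
Hanan is living and takes 1/18.
Rashida predeceased; the 1/6 allotted to Rashida's branch passes to Rashida's issue by representation.
The 1/6 is divided into 2 equal shares of 1/12 among Khalida, Samir.
Khalida is living and takes 1/12.
Samir is living and takes 1/12.

Dalia 1/6; Hamid 1/12; Hanan 1/18; Ibtisam 1/18; Khalida 1/12; Maysoon 1/3; Samir 1/12; Yasmin 1/18; Zuhair 1/12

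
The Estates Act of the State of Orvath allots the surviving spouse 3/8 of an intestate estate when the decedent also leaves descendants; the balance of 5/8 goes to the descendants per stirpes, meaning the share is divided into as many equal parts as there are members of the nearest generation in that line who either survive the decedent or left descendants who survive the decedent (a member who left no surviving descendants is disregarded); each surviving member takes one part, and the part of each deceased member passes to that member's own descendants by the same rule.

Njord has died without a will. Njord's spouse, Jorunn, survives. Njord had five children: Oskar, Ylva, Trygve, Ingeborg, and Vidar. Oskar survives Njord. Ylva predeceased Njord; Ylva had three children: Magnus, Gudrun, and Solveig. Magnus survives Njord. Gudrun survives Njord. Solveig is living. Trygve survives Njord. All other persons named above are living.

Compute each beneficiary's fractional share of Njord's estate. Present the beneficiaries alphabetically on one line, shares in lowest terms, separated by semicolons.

Gudrun 1/24; Ingeborg 1/8; Jorunn 3/8; Magnus 1/24; Oskar 1/8; Solveig 1/24; Trygve 1/8; Vidar 1/8

Jorunn, as surviving spouse, takes 3/8.
The remaining 5/8 passes to Njord's descendants per stirpes.
The 5/8 is divided into 5 equal shares of 1/8 among Oskar, Ylva, Trygve, Ingeborg, Vidar.
Oskar is living and takes 1/8.
Ylva predeceased; the 1/8 allotted to Ylva's branch passes to Ylva's issue by representation.
The 1/8 is divided into 3 equal shares of 1/24 among Magnus, Gudrun, Solveig.
Magnus is living and takes 1/24.
Gudrun is living and takes 1/24.
Solveig is living and takes 1/24.
Trygve is living and takes 1/8.
Ingeborg is living and takes 1/8.
Vidar is living and takes 1/8.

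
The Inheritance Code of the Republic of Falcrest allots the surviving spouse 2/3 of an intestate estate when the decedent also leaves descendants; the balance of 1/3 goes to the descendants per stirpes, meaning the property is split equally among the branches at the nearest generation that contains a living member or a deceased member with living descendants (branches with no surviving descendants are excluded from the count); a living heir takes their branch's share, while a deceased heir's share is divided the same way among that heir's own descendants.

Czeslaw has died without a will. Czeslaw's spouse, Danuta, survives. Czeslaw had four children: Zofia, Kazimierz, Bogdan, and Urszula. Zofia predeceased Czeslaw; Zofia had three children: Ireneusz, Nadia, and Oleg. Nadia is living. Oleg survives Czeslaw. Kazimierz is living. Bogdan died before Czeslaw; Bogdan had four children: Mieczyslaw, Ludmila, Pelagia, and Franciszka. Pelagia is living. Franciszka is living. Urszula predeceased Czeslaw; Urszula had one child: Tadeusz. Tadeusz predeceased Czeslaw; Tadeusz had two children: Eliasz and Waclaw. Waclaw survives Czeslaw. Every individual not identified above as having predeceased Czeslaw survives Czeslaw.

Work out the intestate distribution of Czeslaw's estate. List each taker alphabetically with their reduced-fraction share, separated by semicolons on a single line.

Danuta 2/3; Eliasz 1/24; Franciszka 1/48; Ireneusz 1/36; Kazimierz 1/12; Ludmila 1/48; Mieczyslaw 1/48; Nadia 1/36; Oleg 1/36; Pelagia 1/48; Waclaw 1/24

Danuta, as surviving spouse, takes 2/3.
The remaining 1/3 passes to Czeslaw's descendants per stirpes.
The 1/3 is divided into 4 equal shares of 1/12 among Zofia, Kazimierz, Bogdan, Urszula.
Zofia predeceased; the 1/12 allotted to Zofia's branch passes to Zofia's issue by representation.
The 1/12 is divided into 3 equal shares of 1/36 among Ireneusz, Nadia, Oleg.
Ireneusz is living and takes 1/36.
Nadia is living and takes 1/36.
Oleg is living and takes 1/36.
Kazimierz is living and takes 1/12.
Bogdan predeceased; the 1/12 allotted to Bogdan's branch passes to Bogdan's issue by representation.
The 1/12 is divided into 4 equal shares of 1/48 among Mieczyslaw, Ludmila, Pelagia, Franciszka.
Mieczyslaw is living and takes 1/48.
Ludmila is living and takes 1/48.
Pelagia is living and takes 1/48.
Franciszka is living and takes 1/48.
Urszula predeceased; the 1/12 allotted to Urszula's branch passes to Urszula's issue by representation.
Tadeusz's line is the sole branch at this level, so the full 1/12 passes to Tadeusz's issue by representation.
The 1/12 is divided into 2 equal shares of 1/24 among Eliasz, Waclaw.
Eliasz is living and takes 1/24.
Waclaw is living and takes 1/24.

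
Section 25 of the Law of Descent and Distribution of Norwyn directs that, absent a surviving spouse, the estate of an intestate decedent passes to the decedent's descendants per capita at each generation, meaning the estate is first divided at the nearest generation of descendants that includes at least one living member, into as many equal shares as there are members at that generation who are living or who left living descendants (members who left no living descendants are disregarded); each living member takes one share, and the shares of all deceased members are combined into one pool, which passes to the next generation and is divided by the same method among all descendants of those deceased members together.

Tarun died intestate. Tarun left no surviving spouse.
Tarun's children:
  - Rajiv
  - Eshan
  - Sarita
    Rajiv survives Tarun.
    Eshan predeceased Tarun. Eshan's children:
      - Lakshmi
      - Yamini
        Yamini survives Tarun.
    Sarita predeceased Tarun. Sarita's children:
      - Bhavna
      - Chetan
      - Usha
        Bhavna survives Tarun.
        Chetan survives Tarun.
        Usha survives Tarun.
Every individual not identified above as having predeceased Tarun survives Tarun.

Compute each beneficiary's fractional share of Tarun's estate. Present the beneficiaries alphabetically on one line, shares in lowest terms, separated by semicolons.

Bhavna 2/15; Chetan 2/15; Lakshmi 2/15; Rajiv 1/3; Usha 2/15; Yamini 2/15

There is no surviving spouse, so the entire estate passes to Tarun's descendants per capita at each generation.
At generation 1 (Rajiv, Eshan, Sarita) there are 3 shares of (1)/3 = 1/3 each.
Living: Rajiv — each takes 1/3.
Deceased: Eshan and Sarita. Their combined 2/3 is pooled and carried to generation 2.
At generation 2 (Lakshmi, Yamini, Bhavna, Chetan, Usha) there are 5 shares of (2/3)/5 = 2/15 each.
Living: Lakshmi, Yamini, Bhavna, Chetan, and Usha — each takes 2/15.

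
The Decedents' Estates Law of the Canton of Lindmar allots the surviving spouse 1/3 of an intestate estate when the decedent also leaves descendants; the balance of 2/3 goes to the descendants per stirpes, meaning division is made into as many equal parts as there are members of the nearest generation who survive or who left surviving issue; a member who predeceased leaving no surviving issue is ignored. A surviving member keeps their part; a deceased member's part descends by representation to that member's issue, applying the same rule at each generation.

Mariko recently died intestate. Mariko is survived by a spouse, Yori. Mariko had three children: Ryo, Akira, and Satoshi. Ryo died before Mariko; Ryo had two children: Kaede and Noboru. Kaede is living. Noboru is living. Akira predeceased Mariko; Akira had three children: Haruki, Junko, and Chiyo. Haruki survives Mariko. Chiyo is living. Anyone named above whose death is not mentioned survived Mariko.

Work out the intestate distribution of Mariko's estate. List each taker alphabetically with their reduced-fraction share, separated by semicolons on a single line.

Chiyo 2/27; Haruki 2/27; Junko 2/27; Kaede 1/9; Noboru 1/9; Satoshi 2/9; Yori 1/3

Yori, as surviving spouse, takes 1/3.
The remaining 2/3 passes to Mariko's descendants per stirpes.
The 2/3 is divided into 3 equal shares of 2/9 among Ryo, Akira, Satoshi.
Ryo predeceased; the 2/9 allotted to Ryo's branch passes to Ryo's issue by representation.
The 2/9 is divided into 2 equal shares of 1/9 among Kaede, Noboru.
Kaede is living and takes 1/9.
Noboru is living and takes 1/9.
Akira predeceased; the 2/9 allotted to Akira's branch passes to Akira's issue by representation.
The 2/9 is divided into 3 equal shares of 2/27 among Haruki, Junko, Chiyo.
Haruki is living and takes 2/27.
Junko is living and takes 2/27.
Chiyo is living and takes 2/27.
Satoshi is living and takes 2/9.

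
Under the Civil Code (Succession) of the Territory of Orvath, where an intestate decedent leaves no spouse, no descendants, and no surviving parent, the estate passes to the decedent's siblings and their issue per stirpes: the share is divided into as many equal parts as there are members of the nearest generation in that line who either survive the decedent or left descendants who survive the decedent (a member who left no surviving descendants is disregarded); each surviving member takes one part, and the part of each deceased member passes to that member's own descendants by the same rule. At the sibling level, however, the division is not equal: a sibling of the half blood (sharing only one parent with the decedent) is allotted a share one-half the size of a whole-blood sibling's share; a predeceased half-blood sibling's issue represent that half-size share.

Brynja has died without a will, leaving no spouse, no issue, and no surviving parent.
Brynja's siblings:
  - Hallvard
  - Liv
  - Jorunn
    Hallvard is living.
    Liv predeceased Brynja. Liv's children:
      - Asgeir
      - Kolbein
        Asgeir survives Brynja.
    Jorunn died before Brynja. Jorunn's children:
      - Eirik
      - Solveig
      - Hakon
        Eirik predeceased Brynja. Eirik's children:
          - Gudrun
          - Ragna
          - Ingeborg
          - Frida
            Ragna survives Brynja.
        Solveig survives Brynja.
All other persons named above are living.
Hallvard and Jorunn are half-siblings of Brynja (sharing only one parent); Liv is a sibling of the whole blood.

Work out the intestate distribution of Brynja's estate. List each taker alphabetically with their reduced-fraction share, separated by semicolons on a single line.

No spouse, descendants, or parent survives, so the estate passes to Brynja's siblings per stirpes.
Half-blood siblings count for one-half the weight of whole-blood siblings at the initial division.
Dividing 1 in proportion to weights (total weight 2): Hallvard (weight 1/2) → 1/4; Liv (weight 1) → 1/2; Jorunn (weight 1/2) → 1/4.
Hallvard is living and takes 1/4.
Liv predeceased; the 1/2 allotted to Liv's branch passes to Liv's issue by representation.
The 1/2 is divided into 2 equal shares of 1/4 among Asgeir, Kolbein.
Asgeir is living and takes 1/4.
Kolbein is living and takes 1/4.
Jorunn predeceased; the 1/4 allotted to Jorunn's branch passes to Jorunn's issue by representation.
The 1/4 is divided into 3 equal shares of 1/12 among Eirik, Solveig, Hakon.
Eirik predeceased; the 1/12 allotted to Eirik's branch passes to Eirik's issue by representation.
The 1/12 is divided into 4 equal shares of 1/48 among Gudrun, Ragna, Ingeborg, Frida.
Gudrun is living and takes 1/48.
Ragna is living and takes 1/48.
Ingeborg is living and takes 1/48.
Frida is living and takes 1/48.
Solveig is living and takes 1/12.
Hakon is living and takes 1/12.

Asgeir 1/4; Frida 1/48; Gudrun 1/48; Hakon 1/12; Hallvard 1/4; Ingeborg 1/48; Kolbein 1/4; Ragna 1/48; Solveig 1/12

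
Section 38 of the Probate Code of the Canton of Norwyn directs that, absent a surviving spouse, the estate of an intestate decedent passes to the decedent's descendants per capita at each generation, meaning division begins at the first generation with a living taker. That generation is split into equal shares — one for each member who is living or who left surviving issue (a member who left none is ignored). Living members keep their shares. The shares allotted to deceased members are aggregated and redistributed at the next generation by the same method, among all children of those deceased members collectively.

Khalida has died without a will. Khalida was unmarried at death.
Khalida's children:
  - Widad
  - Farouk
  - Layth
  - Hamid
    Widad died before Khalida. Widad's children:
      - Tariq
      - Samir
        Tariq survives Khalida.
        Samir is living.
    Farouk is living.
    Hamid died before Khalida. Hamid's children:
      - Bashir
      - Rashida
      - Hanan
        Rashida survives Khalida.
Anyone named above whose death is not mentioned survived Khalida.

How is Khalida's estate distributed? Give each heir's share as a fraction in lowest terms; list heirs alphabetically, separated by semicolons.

There is no surviving spouse, so the entire estate passes to Khalida's descendants per capita at each generation.
At generation 1 (Widad, Farouk, Layth, Hamid) there are 4 shares of (1)/4 = 1/4 each.
Living: Farouk and Layth — each takes 1/4.
Deceased: Widad and Hamid. Their combined 1/2 is pooled and carried to generation 2.
At generation 2 (Tariq, Samir, Bashir, Rashida, Hanan) there are 5 shares of (1/2)/5 = 1/10 each.
Living: Tariq, Samir, Bashir, Rashida, and Hanan — each takes 1/10.

Bashir 1/10; Farouk 1/4; Hanan 1/10; Layth 1/4; Rashida 1/10; Samir 1/10; Tariq 1/10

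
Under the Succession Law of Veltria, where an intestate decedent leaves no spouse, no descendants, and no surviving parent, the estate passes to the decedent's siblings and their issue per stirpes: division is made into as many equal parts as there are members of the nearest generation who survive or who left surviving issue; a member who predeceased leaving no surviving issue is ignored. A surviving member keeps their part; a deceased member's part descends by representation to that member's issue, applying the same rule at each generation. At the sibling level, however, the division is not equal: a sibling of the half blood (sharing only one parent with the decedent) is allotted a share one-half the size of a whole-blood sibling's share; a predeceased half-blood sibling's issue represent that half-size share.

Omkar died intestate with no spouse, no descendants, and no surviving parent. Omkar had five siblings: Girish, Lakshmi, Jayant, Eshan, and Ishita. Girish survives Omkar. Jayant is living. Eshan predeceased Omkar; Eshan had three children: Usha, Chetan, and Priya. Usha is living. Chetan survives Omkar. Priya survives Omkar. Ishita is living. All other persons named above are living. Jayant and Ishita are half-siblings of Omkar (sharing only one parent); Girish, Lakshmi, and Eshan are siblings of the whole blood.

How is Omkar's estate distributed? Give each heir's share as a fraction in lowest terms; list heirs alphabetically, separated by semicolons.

Chetan 1/12; Girish 1/4; Ishita 1/8; Jayant 1/8; Lakshmi 1/4; Priya 1/12; Usha 1/12

No spouse, descendants, or parent survives, so the estate passes to Omkar's siblings per stirpes.
Half-blood siblings count for one-half the weight of whole-blood siblings at the initial division.
Dividing 1 in proportion to weights (total weight 4): Girish (weight 1) → 1/4; Lakshmi (weight 1) → 1/4; Jayant (weight 1/2) → 1/8; Eshan (weight 1) → 1/4; Ishita (weight 1/2) → 1/8.
Girish is living and takes 1/4.
Lakshmi is living and takes 1/4.
Jayant is living and takes 1/8.
Eshan predeceased; the 1/4 allotted to Eshan's branch passes to Eshan's issue by representation.
The 1/4 is divided into 3 equal shares of 1/12 among Usha, Chetan, Priya.
Usha is living and takes 1/12.
Chetan is living and takes 1/12.
Priya is living and takes 1/12.
Ishita is living and takes 1/8.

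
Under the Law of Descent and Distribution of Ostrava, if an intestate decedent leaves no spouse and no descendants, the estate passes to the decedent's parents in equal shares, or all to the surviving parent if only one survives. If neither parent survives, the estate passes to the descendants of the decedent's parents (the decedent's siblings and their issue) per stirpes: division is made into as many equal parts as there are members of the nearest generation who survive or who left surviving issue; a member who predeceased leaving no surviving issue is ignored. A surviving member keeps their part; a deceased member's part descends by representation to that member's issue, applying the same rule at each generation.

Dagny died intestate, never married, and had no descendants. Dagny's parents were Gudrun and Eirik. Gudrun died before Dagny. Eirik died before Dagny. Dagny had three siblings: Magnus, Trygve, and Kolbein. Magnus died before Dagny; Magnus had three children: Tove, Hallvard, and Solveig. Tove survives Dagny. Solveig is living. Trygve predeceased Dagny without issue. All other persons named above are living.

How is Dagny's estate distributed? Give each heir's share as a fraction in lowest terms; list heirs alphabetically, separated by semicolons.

Neither parent survives and there are no descendants, so the estate passes to Dagny's siblings and their issue per stirpes.
Trygve left no surviving issue, so that branch lapses and is disregarded.
The estate is divided into 2 equal shares of 1/2 among Magnus, Kolbein.
Magnus predeceased; the 1/2 allotted to Magnus's branch passes to Magnus's issue by representation.
The 1/2 is divided into 3 equal shares of 1/6 among Tove, Hallvard, Solveig.
Tove is living and takes 1/6.
Hallvard is living and takes 1/6.
Solveig is living and takes 1/6.
Kolbein is living and takes 1/2.

Hallvard 1/6; Kolbein 1/2; Solveig 1/6; Tove 1/6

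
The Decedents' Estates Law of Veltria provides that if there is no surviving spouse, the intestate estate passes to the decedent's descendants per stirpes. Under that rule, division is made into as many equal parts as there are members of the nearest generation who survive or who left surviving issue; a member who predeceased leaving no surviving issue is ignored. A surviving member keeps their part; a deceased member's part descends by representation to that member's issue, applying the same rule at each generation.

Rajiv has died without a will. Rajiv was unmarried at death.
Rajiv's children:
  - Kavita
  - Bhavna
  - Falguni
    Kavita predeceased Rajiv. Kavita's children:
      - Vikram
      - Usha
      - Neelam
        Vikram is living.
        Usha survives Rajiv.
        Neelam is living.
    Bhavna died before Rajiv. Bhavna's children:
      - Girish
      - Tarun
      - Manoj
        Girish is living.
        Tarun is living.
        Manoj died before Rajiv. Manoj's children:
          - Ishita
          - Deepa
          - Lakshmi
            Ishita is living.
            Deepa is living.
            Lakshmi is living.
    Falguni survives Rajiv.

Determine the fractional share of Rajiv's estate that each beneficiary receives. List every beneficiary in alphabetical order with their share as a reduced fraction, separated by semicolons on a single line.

Deepa 1/27; Falguni 1/3; Girish 1/9; Ishita 1/27; Lakshmi 1/27; Neelam 1/9; Tarun 1/9; Usha 1/9; Vikram 1/9

There is no surviving spouse, so the entire estate passes to Rajiv's descendants per stirpes.
The estate is divided into 3 equal shares of 1/3 among Kavita, Bhavna, Falguni.
Kavita predeceased; the 1/3 allotted to Kavita's branch passes to Kavita's issue by representation.
The 1/3 is divided into 3 equal shares of 1/9 among Vikram, Usha, Neelam.
Vikram is living and takes 1/9.
Usha is living and takes 1/9.
Neelam is living and takes 1/9.
Bhavna predeceased; the 1/3 allotted to Bhavna's branch passes to Bhavna's issue by representation.
The 1/3 is divided into 3 equal shares of 1/9 among Girish, Tarun, Manoj.
Girish is living and takes 1/9.
Tarun is living and takes 1/9.
Manoj predeceased; the 1/9 allotted to Manoj's branch passes to Manoj's issue by representation.
The 1/9 is divided into 3 equal shares of 1/27 among Ishita, Deepa, Lakshmi.
Ishita is living and takes 1/27.
Deepa is living and takes 1/27.
Lakshmi is living and takes 1/27.
Falguni is living and takes 1/3.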